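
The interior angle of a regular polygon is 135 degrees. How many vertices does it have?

Exterior angle = 180 - 135 = 45. n = 360 / 45 = 8.

8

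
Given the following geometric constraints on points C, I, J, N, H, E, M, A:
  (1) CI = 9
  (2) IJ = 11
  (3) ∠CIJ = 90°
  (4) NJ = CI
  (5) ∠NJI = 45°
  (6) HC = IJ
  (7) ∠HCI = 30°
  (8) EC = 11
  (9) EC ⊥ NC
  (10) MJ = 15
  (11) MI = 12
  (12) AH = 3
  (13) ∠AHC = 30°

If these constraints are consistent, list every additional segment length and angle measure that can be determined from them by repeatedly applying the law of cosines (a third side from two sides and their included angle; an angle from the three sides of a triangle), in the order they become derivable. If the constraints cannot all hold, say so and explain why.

The constraints are consistent. Derivable facts, in order:
After 1 step:
- CA ≈ 8.53
- CJ ≈ 14.21
- IH ≈ 5.53
- IN ≈ 7.87
- ∠IJM = 52.26°
- ∠IMJ = 46.46°
- ∠JIM = 81.29°
After 2 steps:
- ∠ACH = 10.12°
- ∠CAH = 139.88°
- ∠CHI = 54.53°
- ∠CIH = 95.47°
- ∠CJI = 39.29°
- ∠ICJ = 50.71°
- ∠INJ = 81.07°
- ∠JIN = 53.93°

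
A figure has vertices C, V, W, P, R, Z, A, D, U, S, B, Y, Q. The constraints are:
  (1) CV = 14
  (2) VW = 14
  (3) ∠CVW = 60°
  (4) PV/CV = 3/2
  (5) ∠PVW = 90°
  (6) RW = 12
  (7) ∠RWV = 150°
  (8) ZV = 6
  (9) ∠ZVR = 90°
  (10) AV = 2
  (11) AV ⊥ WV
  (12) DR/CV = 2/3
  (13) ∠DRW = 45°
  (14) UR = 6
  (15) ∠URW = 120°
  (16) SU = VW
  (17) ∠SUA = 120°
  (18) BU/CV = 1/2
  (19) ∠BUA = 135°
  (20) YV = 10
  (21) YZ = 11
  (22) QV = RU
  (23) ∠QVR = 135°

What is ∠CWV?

Step 1: By the law of cosines on triangle WVC: WC² = 14² + 14² − 2·14·14·cos(60°) = 196, so WC = 14.
Step 2: By the inverse law of cosines on triangle CWV: cos(∠CWV) = (14² + 14² − 14²) / (2·14·14) = 196/392 = 0.5, so ∠CWV = 60°.

Therefore, the measure of angle ∠CWV = 60°.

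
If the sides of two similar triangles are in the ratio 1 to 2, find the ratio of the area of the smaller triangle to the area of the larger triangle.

Area ratio = (side ratio)^2 = (1/2)^2 = 1:4.

1:4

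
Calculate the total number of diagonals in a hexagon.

Each of the 6 vertices connects to 3 non-adjacent vertices via diagonals.
Total connections = 6 × 3 = 18, but each diagonal is counted twice.
Number of diagonals = 18 / 2 = 9.

9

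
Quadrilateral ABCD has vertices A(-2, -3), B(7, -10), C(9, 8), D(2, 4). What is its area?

The Shoelace formula works by pairing each vertex with the next (cycling back to the first).
For each pair, compute x_i*y_(i+1) - x_(i+1)*y_i:
  (-2*-10 - 7*-3) = 41
  (7*8 - 9*-10) = 146
  (9*4 - 2*8) = 20
  (2*-3 - -2*4) = 2
Taking half the absolute value of the total: Area = (1/2)(209) = 209/2.

209/2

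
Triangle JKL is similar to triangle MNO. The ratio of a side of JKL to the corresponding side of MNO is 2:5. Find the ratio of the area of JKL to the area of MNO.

Area scales with the square of linear dimensions. If every length is multiplied by 2/5, then the area is multiplied by (2/5)^2 = 4/25.
The area ratio is 4:25.

4:25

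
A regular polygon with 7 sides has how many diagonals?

The number of diagonals in an n-gon is n(n - 3)/2.
For n = 7: 7(7 - 3)/2 = 7 × 4 / 2 = 14.

14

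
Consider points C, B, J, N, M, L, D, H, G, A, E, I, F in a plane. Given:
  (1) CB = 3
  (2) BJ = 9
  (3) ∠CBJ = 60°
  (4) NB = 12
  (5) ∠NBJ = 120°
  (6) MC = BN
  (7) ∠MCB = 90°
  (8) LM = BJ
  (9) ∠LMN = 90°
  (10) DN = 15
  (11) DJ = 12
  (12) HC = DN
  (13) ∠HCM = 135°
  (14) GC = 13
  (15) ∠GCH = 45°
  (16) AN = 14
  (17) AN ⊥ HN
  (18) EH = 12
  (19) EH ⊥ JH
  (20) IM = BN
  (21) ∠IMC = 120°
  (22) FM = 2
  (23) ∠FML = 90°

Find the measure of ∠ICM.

From the given relations: MC = BN = 12; IM = BN = 12.
Step 1: By the law of cosines on triangle CMI: CI² = 12² + 12² − 2·12·12·cos(120°) = 432, so CI = 12·√3.
Step 2: By the inverse law of cosines on triangle ICM: cos(∠ICM) = ((12·√3)² + 12² − 12²) / (2·12·√3·12) = 432/498.83 = 0.866, so ∠ICM = 30°.

Therefore, the measure of angle ∠ICM = 30°.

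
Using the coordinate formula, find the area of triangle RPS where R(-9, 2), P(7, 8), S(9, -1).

Shoelace: Area = (1/2)|-9(8--1) + 7(-1-2) + 9(2-8)| = (1/2)(156) = 78

78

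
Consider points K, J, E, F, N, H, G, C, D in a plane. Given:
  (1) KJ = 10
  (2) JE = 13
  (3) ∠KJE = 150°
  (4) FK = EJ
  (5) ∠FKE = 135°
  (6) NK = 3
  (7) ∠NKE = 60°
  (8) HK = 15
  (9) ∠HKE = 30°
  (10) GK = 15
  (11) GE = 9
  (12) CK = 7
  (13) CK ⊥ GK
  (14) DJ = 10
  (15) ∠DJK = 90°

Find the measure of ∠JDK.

Step 1: By the law of cosines on triangle DJK: DK² = 10² + 10² − 2·10·10·cos(90°) = 200, so DK = 10·√2.
Step 2: By the inverse law of cosines on triangle JDK: cos(∠JDK) = (10² + (10·√2)² − 10²) / (2·10·10·√2) = 200/282.84 = 0.7071, so ∠JDK = 45°.

Therefore, the measure of angle ∠JDK = 45°.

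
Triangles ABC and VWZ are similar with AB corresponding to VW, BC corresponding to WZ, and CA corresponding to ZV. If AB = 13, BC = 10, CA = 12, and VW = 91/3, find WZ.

Since the triangles are similar, the ratio of corresponding sides is constant.
Scale factor k = VW / AB = 91/3 / 13 = 7/3
WZ = k * BC = 7/3 * 10 = 70/3

70/3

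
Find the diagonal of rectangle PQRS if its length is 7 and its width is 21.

Using the Pythagorean theorem:
d² = 7² + 21² = 49 + 441 = 490
d = sqrt(490) = 7*sqrt(10)

7*sqrt(10)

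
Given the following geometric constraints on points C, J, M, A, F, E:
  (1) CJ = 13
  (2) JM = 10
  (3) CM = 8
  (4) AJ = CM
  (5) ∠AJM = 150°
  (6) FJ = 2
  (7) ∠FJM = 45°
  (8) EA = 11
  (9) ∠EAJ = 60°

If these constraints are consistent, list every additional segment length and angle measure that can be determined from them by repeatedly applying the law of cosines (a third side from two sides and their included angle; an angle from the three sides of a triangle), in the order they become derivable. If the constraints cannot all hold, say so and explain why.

The constraints are consistent. Derivable facts, in order:
After 1 step:
- JE = √97
- MA ≈ 17.39
- MF ≈ 8.7
- ∠CJM = 37.96°
- ∠CMJ = 91.79°
- ∠JCM = 50.25°
After 2 steps:
- ∠AEJ = 44.7°
- ∠AJE = 75.3°
- ∠AMJ = 13.29°
- ∠FMJ = 9.35°
- ∠JAM = 16.71°
- ∠JFM = 125.65°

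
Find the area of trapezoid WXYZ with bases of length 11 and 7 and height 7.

Area of a trapezoid = (base1 + base2) * height / 2
Area = (11 + 7) * 7 / 2
Area = 18 * 7 / 2
Area = 126 / 2
Area = 63

63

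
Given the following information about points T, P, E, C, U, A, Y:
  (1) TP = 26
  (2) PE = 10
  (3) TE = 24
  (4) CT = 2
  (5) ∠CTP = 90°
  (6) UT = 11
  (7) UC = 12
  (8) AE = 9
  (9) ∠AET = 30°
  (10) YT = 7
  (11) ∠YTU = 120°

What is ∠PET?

Step 1: By the inverse law of cosines on triangle PET: cos(∠PET) = (10² + 24² − 26²) / (2·10·24) = 0/480 = 0, so ∠PET = 90°.

Therefore, the measure of angle ∠PET = 90°.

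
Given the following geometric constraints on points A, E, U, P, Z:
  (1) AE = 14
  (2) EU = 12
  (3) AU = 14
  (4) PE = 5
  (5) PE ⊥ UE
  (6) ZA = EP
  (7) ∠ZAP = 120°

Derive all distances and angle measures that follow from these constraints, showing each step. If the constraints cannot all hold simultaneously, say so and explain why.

The constraints are consistent.

From the given relations:
  ZA = EP = 5

Step 1: From UE = 12, EP = 5, and ∠UEP = 90°, by the law of cosines:
  UP² = UE² + EP² - 2·UE·EP·cos(90°) = 144 + 25 - 0 = 169
  UP = 13

Step 2: From AE = 14, AU = 14, EU = 12, by the inverse law of cosines:
  cos(∠EAU) = (AE² + AU² - EU²) / (2·AE·AU)
  ∠EAU = 50.75°

Step 3: From EA = 14, EU = 12, AU = 14, by the inverse law of cosines:
  cos(∠AEU) = (EA² + EU² - AU²) / (2·EA·EU)
  ∠AEU = 64.62°

Step 4: From UA = 14, UE = 12, AE = 14, by the inverse law of cosines:
  cos(∠AUE) = (UA² + UE² - AE²) / (2·UA·UE)
  ∠AUE = 64.62°

Step 5: From UE = 12, UP = 13, EP = 5, by the inverse law of cosines:
  cos(∠EUP) = (UE² + UP² - EP²) / (2·UE·UP)
  ∠EUP = 22.62°

Step 6: From PE = 5, PU = 13, EU = 12, by the inverse law of cosines:
  cos(∠EPU) = (PE² + PU² - EU²) / (2·PE·PU)
  ∠EPU = 67.38°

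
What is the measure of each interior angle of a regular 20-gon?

Each interior angle of a regular n-gon is (n - 2) * 180 / n.
For n = 20: (20 - 2) * 180 / 20 = 3240/20 = 162 degrees.

162 degrees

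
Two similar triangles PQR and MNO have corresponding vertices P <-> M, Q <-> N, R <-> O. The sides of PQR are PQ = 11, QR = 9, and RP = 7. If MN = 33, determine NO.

Since the triangles are similar, the ratio of corresponding sides is constant.
Scale factor k = MN / PQ = 33 / 11 = 3
NO = k * QR = 3 * 9 = 27

27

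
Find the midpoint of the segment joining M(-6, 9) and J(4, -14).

The midpoint is the point halfway along the segment.
Move half the horizontal distance: -6 + (4 - -6)/2 = -6 + 10/2 = -1
Move half the vertical distance: 9 + (-14 - 9)/2 = 9 + -23/2 = -5/2
Midpoint = (-1, -5/2)

(-1, -5/2)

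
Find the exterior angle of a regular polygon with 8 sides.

Each exterior angle of a regular n-gon is 360 / n.
For n = 8: 360 / 8 = 45 degrees.

45 degrees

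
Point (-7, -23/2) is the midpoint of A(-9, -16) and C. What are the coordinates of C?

Using the midpoint formula: M = ((x1 + x2)/2, (y1 + y2)/2)
We know M = (-7, -23/2) and A = (-9, -16)
For x: -7 = (-9 + x2)/2, so x2 = 2*-7 - -9 = -5
For y: -23/2 = (-16 + y2)/2, so y2 = 2*-23/2 - -16 = -7
C = (-5, -7)

(-5, -7)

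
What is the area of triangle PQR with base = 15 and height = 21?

Area = (1/2)(15)(21) = 315/2

315/2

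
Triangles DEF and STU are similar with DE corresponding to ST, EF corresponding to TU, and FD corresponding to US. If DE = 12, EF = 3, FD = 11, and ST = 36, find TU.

k = 36/12 = 3. TU = 3 * 3 = 9.

9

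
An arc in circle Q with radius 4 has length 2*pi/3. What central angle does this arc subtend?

Arc length L = 2πr × θ/360, so θ = 360L / (2πr).
θ = 360 × 2*pi/3 / (2π × 4)
θ = 30°
θ = 30°

30°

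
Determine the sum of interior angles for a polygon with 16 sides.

The sum of interior angles of an n-sided polygon is (n - 2) * 180.
For n = 16: (16 - 2) * 180 = 14 * 180 = 2520 degrees.

2520 degrees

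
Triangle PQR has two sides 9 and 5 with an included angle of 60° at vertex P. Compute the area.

When two sides and the included angle are known, the area formula is (1/2)ab sin(C).
The height from one side to the opposite vertex is 5 sin(60°) = 5*sqrt(3)/2.
Area = (1/2) * 9 * 5*sqrt(3)/2 = 45*sqrt(3)/4.

45*sqrt(3)/4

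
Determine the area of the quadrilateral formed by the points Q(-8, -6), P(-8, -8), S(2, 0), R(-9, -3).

The Shoelace formula works by pairing each vertex with the next (cycling back to the first).
For each pair, compute x_i*y_(i+1) - x_(i+1)*y_i:
  (-8*-8 - -8*-6) = 16
  (-8*0 - 2*-8) = 16
  (2*-3 - -9*0) = -6
  (-9*-6 - -8*-3) = 30
Taking half the absolute value of the total: Area = (1/2)(56) = 28.

28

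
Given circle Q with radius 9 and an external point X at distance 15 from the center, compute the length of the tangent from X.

tangent = √(d² - r²) = √(15² - 9²) = √(225 - 81) = √144 = 12

12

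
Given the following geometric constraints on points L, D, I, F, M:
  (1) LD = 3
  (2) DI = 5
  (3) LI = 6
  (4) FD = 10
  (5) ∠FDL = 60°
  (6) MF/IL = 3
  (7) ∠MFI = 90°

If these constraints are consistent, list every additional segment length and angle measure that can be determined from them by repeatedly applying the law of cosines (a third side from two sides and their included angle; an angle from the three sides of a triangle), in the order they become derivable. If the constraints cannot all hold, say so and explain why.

The constraints are consistent. Derivable facts, in order:
After 1 step:
- LF = √79
- ∠DIL = 29.93°
- ∠DLI = 56.25°
- ∠IDL = 93.82°
After 2 steps:
- ∠DFL = 17°
- ∠DLF = 103°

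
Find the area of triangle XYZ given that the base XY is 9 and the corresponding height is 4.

A triangle's area is half the area of a rectangle with the same base and height.
Area = (1/2) * 9 * 4 = 18.

18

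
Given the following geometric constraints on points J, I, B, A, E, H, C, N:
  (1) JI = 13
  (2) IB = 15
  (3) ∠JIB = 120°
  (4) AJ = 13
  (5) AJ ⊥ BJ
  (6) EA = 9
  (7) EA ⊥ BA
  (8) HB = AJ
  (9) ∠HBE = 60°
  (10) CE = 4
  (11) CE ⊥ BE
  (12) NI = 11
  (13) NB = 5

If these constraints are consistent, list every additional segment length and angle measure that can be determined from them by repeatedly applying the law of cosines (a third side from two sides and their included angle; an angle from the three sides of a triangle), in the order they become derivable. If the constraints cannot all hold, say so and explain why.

The constraints are consistent. Derivable facts, in order:
After 1 step:
- JB ≈ 24.27
- ∠BIN = 13.41°
- ∠BNI = 135.9°
- ∠IBN = 30.68°
After 2 steps:
- BA ≈ 27.53
- ∠BJI = 32.36°
- ∠IBJ = 27.64°
After 3 steps:
- BE ≈ 28.97
- ∠ABJ = 28.18°
- ∠BAJ = 61.82°
After 4 steps:
- BC = 3·√95
- EH ≈ 25.13
- ∠ABE = 18.1°
- ∠AEB = 71.9°
After 5 steps:
- ∠BCE = 82.14°
- ∠BEH = 26.62°
- ∠BHE = 93.38°
- ∠CBE = 7.86°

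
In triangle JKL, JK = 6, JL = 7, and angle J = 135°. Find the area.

Area = (1/2)(6)(7) sin(135°) = (1/2)(6)(7)(sqrt(2)/2) = 21*sqrt(2)/2

21*sqrt(2)/2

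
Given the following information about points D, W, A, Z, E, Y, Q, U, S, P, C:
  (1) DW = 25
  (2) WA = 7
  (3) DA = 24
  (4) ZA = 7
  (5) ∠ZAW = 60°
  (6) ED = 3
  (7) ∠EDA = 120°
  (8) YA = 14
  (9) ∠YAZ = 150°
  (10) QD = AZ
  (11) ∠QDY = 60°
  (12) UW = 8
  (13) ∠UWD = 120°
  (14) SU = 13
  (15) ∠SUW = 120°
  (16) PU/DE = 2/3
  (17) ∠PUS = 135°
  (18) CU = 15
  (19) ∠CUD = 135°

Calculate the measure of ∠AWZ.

Step 1: By the law of cosines on triangle WAZ: WZ² = 7² + 7² − 2·7·7·cos(60°) = 49, so WZ = 7.
Step 2: By the inverse law of cosines on triangle AWZ: cos(∠AWZ) = (7² + 7² − 7²) / (2·7·7) = 49/98 = 0.5, so ∠AWZ = 60°.

Therefore, the measure of angle ∠AWZ = 60°.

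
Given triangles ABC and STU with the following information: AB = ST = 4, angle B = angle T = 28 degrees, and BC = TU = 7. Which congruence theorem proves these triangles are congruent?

The given information matches SAS: Two pairs of corresponding sides and the included angle are equal (Side-Angle-Side).

SAS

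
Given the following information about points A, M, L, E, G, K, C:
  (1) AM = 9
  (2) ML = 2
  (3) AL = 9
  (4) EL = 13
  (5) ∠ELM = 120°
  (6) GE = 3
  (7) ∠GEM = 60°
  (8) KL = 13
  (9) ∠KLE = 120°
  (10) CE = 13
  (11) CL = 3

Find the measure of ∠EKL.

Step 1: By the law of cosines on triangle KLE: KE² = 13² + 13² − 2·13·13·cos(120°) = 507, so KE = 13·√3.
Step 2: By the inverse law of cosines on triangle EKL: cos(∠EKL) = ((13·√3)² + 13² − 13²) / (2·13·√3·13) = 507/585.43 = 0.866, so ∠EKL = 30°.

Therefore, the measure of angle ∠EKL = 30°.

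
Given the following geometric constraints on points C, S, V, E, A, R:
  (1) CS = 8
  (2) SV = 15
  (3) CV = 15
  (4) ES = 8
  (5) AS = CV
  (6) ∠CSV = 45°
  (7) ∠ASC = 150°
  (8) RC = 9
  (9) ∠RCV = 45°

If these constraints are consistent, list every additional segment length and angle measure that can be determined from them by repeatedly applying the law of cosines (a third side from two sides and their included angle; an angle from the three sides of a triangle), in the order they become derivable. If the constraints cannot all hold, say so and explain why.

These constraints are not satisfiable: (1), (2) and (3) fix all three sides of triangle CSV, so by the law of cosines cos(∠CSV) = (8² + 15² − 15²) / (2·8·15) = 0.2667, i.e. ∠CSV ≈ 74.53°, which contradicts (6) ∠CSV = 45°. No planar figure meets all of them, so nothing further can be derived.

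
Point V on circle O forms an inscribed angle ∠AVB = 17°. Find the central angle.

Central angle = 2 × 17° = 34° (inscribed angle theorem).

34°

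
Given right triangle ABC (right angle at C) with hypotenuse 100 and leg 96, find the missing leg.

BC = sqrt(100^2 - 96^2) = sqrt(784) = 28

28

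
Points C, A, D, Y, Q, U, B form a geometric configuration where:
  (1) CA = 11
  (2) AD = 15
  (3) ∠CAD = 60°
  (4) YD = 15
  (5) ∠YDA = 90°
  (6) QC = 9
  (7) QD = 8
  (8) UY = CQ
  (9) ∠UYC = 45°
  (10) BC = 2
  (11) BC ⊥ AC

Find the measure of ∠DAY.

Step 1: By the law of cosines on triangle ADY: AY² = 15² + 15² − 2·15·15·cos(90°) = 450, so AY = 15·√2.
Step 2: By the inverse law of cosines on triangle DAY: cos(∠DAY) = (15² + (15·√2)² − 15²) / (2·15·15·√2) = 450/636.4 = 0.7071, so ∠DAY = 45°.

Therefore, the measure of angle ∠DAY = 45°.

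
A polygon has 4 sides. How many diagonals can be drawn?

Total line segments between 4 vertices = C(4,2) = 6.
Subtract the 4 sides: 6 - 4 = 2 diagonals.

2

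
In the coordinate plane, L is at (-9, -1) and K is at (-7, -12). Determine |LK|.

d = sqrt((-7 - -9)^2 + (-12 - -1)^2)
d = sqrt(2^2 + -11^2)
d = sqrt(4 + 121)
d = sqrt(125) = 5*sqrt(5)

5*sqrt(5)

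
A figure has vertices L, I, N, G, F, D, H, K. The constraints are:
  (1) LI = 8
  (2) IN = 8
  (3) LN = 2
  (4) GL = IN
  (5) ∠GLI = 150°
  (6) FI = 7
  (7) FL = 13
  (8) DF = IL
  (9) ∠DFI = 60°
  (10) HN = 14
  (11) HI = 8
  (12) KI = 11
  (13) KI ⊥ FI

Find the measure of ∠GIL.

From the given relations: GL = IN = 8.
Step 1: By the law of cosines on triangle ILG: IG² = 8² + 8² − 2·8·8·cos(150°) = 238.85, so IG ≈ 15.45.
Step 2: By the inverse law of cosines on triangle GIL: cos(∠GIL) = (15.45² + 8² − 8²) / (2·15.45·8) = 238.85/247.28 = 0.9659, so ∠GIL = 15°.

Therefore, the measure of angle ∠GIL = 15°.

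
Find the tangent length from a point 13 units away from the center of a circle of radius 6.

tangent = √(d² - r²) = √(13² - 6²) = √(169 - 36) = √133 = sqrt(133)

sqrt(133)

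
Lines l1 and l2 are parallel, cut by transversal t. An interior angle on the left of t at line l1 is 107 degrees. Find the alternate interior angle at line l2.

Alternate interior angles are equal: 107 degrees.

107 degrees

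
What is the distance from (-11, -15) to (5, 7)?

d = sqrt((16)^2 + (22)^2) = sqrt(740) = 2*sqrt(185)

2*sqrt(185)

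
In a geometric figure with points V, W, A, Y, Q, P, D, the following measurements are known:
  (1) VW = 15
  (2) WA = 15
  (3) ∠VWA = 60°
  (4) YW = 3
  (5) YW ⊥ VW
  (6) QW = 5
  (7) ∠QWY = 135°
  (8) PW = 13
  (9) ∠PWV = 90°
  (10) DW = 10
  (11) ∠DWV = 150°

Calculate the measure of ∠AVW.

Step 1: By the law of cosines on triangle VWA: VA² = 15² + 15² − 2·15·15·cos(60°) = 225, so VA = 15.
Step 2: By the inverse law of cosines on triangle AVW: cos(∠AVW) = (15² + 15² − 15²) / (2·15·15) = 225/450 = 0.5, so ∠AVW = 60°.

Therefore, the measure of angle ∠AVW = 60°.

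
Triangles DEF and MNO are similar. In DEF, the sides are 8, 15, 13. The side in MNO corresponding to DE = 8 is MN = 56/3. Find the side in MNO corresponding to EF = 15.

Similar triangles have proportional sides. Setting up the proportion:
MN / DE = NO / EF
56/3 / 8 = NO / 15
NO = 15 * 56/3 / 8 = 35.

35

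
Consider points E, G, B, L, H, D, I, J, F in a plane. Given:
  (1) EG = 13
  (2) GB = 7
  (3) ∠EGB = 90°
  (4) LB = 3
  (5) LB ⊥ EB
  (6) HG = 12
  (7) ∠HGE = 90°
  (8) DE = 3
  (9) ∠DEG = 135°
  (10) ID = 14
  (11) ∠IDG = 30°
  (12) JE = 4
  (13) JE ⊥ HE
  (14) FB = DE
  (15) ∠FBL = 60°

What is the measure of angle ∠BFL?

From the given relations: FB = DE = 3.
Step 1: By the law of cosines on triangle FBL: FL² = 3² + 3² − 2·3·3·cos(60°) = 9, so FL = 3.
Step 2: By the inverse law of cosines on triangle BFL: cos(∠BFL) = (3² + 3² − 3²) / (2·3·3) = 9/18 = 0.5, so ∠BFL = 60°.

Therefore, the measure of angle ∠BFL = 60°.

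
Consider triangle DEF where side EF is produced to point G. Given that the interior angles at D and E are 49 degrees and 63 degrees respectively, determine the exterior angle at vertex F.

Exterior angle = 49 + 63 = 112 degrees (exterior angle theorem).

112 degrees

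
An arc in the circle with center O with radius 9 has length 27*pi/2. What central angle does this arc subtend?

The full circumference is 2πr = 18*pi.
The arc is 27*pi/2 / 18*pi = 3/4 of the full circle.
So the central angle = 3/4 × 360° = 270°.

270°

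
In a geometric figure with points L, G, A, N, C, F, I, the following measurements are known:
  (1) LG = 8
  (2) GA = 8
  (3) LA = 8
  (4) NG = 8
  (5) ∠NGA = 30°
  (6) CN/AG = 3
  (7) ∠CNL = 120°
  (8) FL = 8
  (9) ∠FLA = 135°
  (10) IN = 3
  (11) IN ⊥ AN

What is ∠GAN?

Step 1: By the law of cosines on triangle AGN: AN² = 8² + 8² − 2·8·8·cos(30°) = 17.15, so AN ≈ 4.14.
Step 2: By the inverse law of cosines on triangle GAN: cos(∠GAN) = (8² + 4.14² − 8²) / (2·8·4.14) = 17.15/66.26 = 0.2588, so ∠GAN = 75°.

Therefore, the measure of angle ∠GAN = 75°.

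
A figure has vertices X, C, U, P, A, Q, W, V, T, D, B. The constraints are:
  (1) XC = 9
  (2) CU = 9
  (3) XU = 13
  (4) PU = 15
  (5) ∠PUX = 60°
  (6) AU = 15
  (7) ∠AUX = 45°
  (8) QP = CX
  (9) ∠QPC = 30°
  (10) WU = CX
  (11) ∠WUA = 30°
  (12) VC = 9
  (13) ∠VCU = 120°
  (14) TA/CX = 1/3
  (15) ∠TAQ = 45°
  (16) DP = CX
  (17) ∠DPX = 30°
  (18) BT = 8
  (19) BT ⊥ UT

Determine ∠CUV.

Step 1: By the law of cosines on triangle UCV: UV² = 9² + 9² − 2·9·9·cos(120°) = 243, so UV = 9·√3.
Step 2: By the inverse law of cosines on triangle CUV: cos(∠CUV) = (9² + (9·√3)² − 9²) / (2·9·9·√3) = 243/280.59 = 0.866, so ∠CUV = 30°.

Therefore, the measure of angle ∠CUV = 30°.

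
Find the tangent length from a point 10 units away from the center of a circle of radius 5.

The tangent, radius, and line from the external point to the center form a right triangle.
The right angle is where the tangent meets the radius.
By the Pythagorean theorem: tangent² + 5² = 10²
tangent² = 100 - 25 = 75
tangent = 5*sqrt(3)

5*sqrt(3)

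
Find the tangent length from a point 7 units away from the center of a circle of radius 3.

Let T be the point of tangency. Then CT ⊥ PT (radius ⊥ tangent).
In right triangle CTP: CP² = CT² + PT²
7² = 3² + PT²
PT² = 40, PT = 2*sqrt(10)

2*sqrt(10)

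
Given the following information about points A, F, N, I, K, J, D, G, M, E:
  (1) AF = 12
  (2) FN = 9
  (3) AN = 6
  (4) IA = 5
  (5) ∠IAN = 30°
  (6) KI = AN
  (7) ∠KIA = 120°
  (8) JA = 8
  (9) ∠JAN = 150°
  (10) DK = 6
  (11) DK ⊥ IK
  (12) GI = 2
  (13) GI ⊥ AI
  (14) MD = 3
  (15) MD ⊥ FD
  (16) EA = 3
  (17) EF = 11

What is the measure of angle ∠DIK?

From the given relations: KI = AN = 6.
Step 1: By the law of cosines on triangle IKD: ID² = 6² + 6² − 2·6·6·cos(90°) = 72, so ID = 6·√2.
Step 2: By the inverse law of cosines on triangle DIK: cos(∠DIK) = ((6·√2)² + 6² − 6²) / (2·6·√2·6) = 72/101.82 = 0.7071, so ∠DIK = 45°.

Therefore, the measure of angle ∠DIK = 45°.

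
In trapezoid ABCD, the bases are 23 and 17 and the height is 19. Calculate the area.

Area of a trapezoid = (base1 + base2) * height / 2
Area = (23 + 17) * 19 / 2
Area = 40 * 19 / 2
Area = 760 / 2
Area = 380

380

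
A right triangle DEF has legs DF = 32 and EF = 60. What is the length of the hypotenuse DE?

DE = sqrt(32^2 + 60^2) = sqrt(4624) = 68

68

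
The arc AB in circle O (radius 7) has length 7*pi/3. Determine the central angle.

Arc length L = 2πr × θ/360, so θ = 360L / (2πr).
θ = 360 × 7*pi/3 / (2π × 7)
θ = 60°
θ = 60°

60°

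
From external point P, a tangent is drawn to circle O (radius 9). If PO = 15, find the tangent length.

The tangent, radius, and line from the external point to the center form a right triangle.
The right angle is where the tangent meets the radius.
By the Pythagorean theorem: tangent² + 9² = 15²
tangent² = 225 - 81 = 144
tangent = 12

12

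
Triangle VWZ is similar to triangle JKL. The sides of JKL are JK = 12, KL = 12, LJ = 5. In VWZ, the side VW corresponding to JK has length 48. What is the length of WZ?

k = 48/12 = 4. WZ = 4 * 12 = 48.

48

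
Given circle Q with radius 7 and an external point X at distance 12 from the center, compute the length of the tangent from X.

tangent = √(d² - r²) = √(12² - 7²) = √(144 - 49) = √95 = sqrt(95)

sqrt(95)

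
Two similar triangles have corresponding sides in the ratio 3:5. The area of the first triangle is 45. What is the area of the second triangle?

The ratio of areas of similar triangles = (side ratio)^2.
Side ratio = 3:5, so area ratio = 9:25.
Area of the second triangle / Area of the first triangle = 25/9
Area of the second triangle = 45 * 25/9 = 125

125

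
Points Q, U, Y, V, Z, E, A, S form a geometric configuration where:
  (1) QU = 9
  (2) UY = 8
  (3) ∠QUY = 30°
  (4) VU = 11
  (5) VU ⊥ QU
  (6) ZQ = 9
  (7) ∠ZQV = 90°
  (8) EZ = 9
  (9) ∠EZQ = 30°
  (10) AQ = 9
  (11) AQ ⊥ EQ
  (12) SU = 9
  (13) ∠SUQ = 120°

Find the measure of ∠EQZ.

Step 1: By the law of cosines on triangle QZE: QE² = 9² + 9² − 2·9·9·cos(30°) = 21.7, so QE ≈ 4.66.
Step 2: By the inverse law of cosines on triangle EQZ: cos(∠EQZ) = (4.66² + 9² − 9²) / (2·4.66·9) = 21.7/83.86 = 0.2588, so ∠EQZ = 75°.

Therefore, the measure of angle ∠EQZ = 75°.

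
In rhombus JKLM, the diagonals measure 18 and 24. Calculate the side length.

The diagonals of a rhombus bisect each other at right angles.
Half-diagonals: 18/2 = 9 and 24/2 = 12
side = sqrt(9^2 + 12^2)
side = sqrt(81 + 144)
side = sqrt(225) = 15

15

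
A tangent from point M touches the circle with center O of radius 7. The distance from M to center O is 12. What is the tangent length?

The tangent, radius, and line from the external point to the center form a right triangle.
The right angle is where the tangent meets the radius.
By the Pythagorean theorem: tangent² + 7² = 12²
tangent² = 144 - 49 = 95
tangent = sqrt(95)

sqrt(95)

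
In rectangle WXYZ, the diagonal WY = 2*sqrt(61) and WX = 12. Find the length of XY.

Using the Pythagorean theorem: d^2 = a^2 + b^2
b^2 = d^2 - a^2
b^2 = 244 - 144
b^2 = 100
b = sqrt(100) = 10

10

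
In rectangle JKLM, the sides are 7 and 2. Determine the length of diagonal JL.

Using the Pythagorean theorem:
d² = 7² + 2² = 49 + 4 = 53
d = sqrt(53)

sqrt(53)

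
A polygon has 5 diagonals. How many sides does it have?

Using d = n(n - 3)/2, we solve 5 = n(n - 3)/2.
So n(n - 3) = 10.
Testing n = 5: 5 * 2 = 10 = 10. Correct.
The polygon has 5 sides.

5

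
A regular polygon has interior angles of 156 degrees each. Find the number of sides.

Exterior angle = 180 - 156 = 24. n = 360 / 24 = 15.

15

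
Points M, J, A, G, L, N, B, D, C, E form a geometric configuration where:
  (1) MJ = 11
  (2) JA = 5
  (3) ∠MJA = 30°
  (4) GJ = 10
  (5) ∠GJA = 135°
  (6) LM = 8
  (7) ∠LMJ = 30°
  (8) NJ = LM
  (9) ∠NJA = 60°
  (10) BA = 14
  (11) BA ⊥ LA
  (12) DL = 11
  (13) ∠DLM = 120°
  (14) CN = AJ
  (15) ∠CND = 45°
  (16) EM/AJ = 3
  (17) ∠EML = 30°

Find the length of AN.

From the given relations: NJ = LM = 8.
Step 1: By the law of cosines on triangle AJN: AN² = 5² + 8² − 2·5·8·cos(60°) = 49, so AN = 7.

Therefore, the length of AN = 7.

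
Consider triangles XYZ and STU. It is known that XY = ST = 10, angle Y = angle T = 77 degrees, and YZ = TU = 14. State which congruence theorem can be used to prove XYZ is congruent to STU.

The given information provides:
XY = ST = 10, angle Y = angle T = 77 degrees, and YZ = TU = 14
This matches the SAS congruence theorem.
Two pairs of corresponding sides and the included angle are equal (Side-Angle-Side).

SAS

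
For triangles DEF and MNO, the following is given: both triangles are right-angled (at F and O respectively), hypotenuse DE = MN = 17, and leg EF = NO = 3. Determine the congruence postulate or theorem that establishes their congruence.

The given information provides:
both triangles are right-angled (at F and O respectively), hypotenuse DE = MN = 17, and leg EF = NO = 3
This matches the HL congruence theorem.
The hypotenuse and one leg of two right triangles are equal (Hypotenuse-Leg).

HL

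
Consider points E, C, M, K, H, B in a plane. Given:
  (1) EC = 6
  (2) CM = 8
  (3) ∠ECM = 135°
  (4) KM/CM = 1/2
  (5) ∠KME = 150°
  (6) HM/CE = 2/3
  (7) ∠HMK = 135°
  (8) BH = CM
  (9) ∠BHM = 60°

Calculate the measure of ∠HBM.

From the given relations: BH = CM = 8; HM = 2/3·CE = 2/3·6 = 4.
Step 1: By the law of cosines on triangle BHM: BM² = 8² + 4² − 2·8·4·cos(60°) = 48, so BM = 4·√3.
Step 2: By the inverse law of cosines on triangle HBM: cos(∠HBM) = (8² + (4·√3)² − 4²) / (2·8·4·√3) = 96/110.85 = 0.866, so ∠HBM = 30°.

Therefore, the measure of angle ∠HBM = 30°.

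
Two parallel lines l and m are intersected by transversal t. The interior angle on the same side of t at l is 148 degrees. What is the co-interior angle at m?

Co-interior angles (same-side interior) formed by parallel lines and a transversal are supplementary (sum to 180 degrees).
The given angle is 148 degrees.
The co-interior angle = 180 - 148 = 32 degrees.

32 degrees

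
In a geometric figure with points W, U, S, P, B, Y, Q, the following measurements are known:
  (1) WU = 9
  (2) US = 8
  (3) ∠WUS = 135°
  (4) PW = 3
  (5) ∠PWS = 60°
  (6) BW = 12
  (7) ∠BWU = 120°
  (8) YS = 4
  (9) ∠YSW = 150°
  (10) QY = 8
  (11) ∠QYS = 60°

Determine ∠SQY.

Step 1: By the law of cosines on triangle QYS: QS² = 8² + 4² − 2·8·4·cos(60°) = 48, so QS = 4·√3.
Step 2: By the inverse law of cosines on triangle SQY: cos(∠SQY) = ((4·√3)² + 8² − 4²) / (2·4·√3·8) = 96/110.85 = 0.866, so ∠SQY = 30°.

Therefore, the measure of angle ∠SQY = 30°.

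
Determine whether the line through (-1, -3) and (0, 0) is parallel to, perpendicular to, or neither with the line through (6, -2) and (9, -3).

Slope of line 1: m1 = (0 - -3)/(0 - -1) = 3/1 = 3
Slope of line 2: m2 = (-3 - -2)/(9 - 6) = -1/3 = -1/3
m1 * m2 = (3) * (-1/3) = -1 = -1, so the lines are perpendicular.

Perpendicular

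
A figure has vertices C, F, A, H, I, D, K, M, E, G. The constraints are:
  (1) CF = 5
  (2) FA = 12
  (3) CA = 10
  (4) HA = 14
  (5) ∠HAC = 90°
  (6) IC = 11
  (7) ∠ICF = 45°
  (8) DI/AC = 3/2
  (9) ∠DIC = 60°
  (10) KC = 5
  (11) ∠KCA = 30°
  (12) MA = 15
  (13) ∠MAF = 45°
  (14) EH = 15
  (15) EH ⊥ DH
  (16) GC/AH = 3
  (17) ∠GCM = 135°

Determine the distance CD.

From the given relations: DI = 3/2·AC = 3/2·10 = 15.
Step 1: By the law of cosines on triangle CID: CD² = 11² + 15² − 2·11·15·cos(60°) = 181, so CD = √181.

Therefore, the length of CD = √181.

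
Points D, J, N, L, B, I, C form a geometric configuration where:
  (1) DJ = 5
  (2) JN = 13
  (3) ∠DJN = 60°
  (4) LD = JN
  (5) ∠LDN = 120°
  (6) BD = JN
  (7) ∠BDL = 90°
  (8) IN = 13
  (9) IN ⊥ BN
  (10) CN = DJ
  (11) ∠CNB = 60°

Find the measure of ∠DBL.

From the given relations: BD = JN = 13; LD = JN = 13.
Step 1: By the law of cosines on triangle BDL: BL² = 13² + 13² − 2·13·13·cos(90°) = 338, so BL = 13·√2.
Step 2: By the inverse law of cosines on triangle DBL: cos(∠DBL) = (13² + (13·√2)² − 13²) / (2·13·13·√2) = 338/478 = 0.7071, so ∠DBL = 45°.

Therefore, the measure of angle ∠DBL = 45°.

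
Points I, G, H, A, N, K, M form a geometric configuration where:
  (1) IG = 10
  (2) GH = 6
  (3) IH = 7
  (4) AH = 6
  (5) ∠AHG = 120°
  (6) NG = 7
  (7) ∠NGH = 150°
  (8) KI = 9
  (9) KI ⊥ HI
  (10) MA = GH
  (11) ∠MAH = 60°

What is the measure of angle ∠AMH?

From the given relations: MA = GH = 6.
Step 1: By the law of cosines on triangle MAH: MH² = 6² + 6² − 2·6·6·cos(60°) = 36, so MH = 6.
Step 2: By the inverse law of cosines on triangle AMH: cos(∠AMH) = (6² + 6² − 6²) / (2·6·6) = 36/72 = 0.5, so ∠AMH = 60°.

Therefore, the measure of angle ∠AMH = 60°.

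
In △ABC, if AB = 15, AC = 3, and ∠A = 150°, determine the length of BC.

Law of cosines: BC^2 = 15^2 + 3^2 - 2(15)(3)cos(150°) = 45*sqrt(3) + 234, so BC = 3*sqrt(5*sqrt(3) + 26).

3*sqrt(5*sqrt(3) + 26)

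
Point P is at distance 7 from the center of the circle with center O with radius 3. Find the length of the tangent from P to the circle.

tangent = √(d² - r²) = √(7² - 3²) = √(49 - 9) = √40 = 2*sqrt(10)

2*sqrt(10)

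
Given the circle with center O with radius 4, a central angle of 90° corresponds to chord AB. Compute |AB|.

Chord = 2(4) sin(45°) = 4*sqrt(2)

4*sqrt(2)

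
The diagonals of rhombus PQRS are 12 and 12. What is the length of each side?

Half-diagonals are 6 and 6. side = sqrt(6^2 + 6^2) = sqrt(72) = 6*sqrt(2)

6*sqrt(2)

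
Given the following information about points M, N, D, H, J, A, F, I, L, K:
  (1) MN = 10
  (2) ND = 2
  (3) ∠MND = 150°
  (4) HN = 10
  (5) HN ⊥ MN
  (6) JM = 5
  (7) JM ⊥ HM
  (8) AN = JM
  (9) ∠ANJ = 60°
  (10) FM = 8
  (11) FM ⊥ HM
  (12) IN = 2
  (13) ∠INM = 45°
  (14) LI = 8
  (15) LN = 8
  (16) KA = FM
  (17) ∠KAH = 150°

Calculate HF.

Step 1: By the law of cosines on triangle HNM: HM² = 10² + 10² − 2·10·10·cos(90°) = 200, so HM = 10·√2.
Step 2: By the law of cosines on triangle HMF: HF² = (10·√2)² + 8² − 2·10·√2·8·cos(90°) = 264, so HF = 2·√66.

Therefore, the length of HF = 2·√66.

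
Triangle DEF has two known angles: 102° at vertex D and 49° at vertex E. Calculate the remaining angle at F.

Let angle F = x. Then 102 + 49 + x = 180.
x = 180 - 151 = 29 degrees.

29 degrees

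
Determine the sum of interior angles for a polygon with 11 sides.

The sum of interior angles of an n-sided polygon is (n - 2) * 180.
For n = 11: (11 - 2) * 180 = 9 * 180 = 1620 degrees.

1620 degrees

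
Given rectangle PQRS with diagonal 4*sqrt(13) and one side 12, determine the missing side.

Using the Pythagorean theorem: d^2 = a^2 + b^2
b^2 = d^2 - a^2
b^2 = 208 - 144
b^2 = 64
b = sqrt(64) = 8

8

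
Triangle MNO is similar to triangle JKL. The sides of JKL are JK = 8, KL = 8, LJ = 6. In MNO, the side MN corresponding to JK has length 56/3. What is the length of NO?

Since the triangles are similar, the ratio of corresponding sides is constant.
Scale factor k = MN / JK = 56/3 / 8 = 7/3
NO = k * KL = 7/3 * 8 = 56/3

56/3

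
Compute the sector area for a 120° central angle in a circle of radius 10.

The full circle has area πr² = π(10)² = 100*pi.
The sector covers 120° out of 360°, a fraction of 1/3.
Sector area = 100*pi × 1/3 = 100*pi/3.

100*pi/3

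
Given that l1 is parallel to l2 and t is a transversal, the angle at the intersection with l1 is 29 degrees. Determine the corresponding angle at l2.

Corresponding angles are equal: 29 degrees.

29 degrees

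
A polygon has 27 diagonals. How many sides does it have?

Using d = n(n - 3)/2, we solve 27 = n(n - 3)/2.
So n(n - 3) = 54.
Testing n = 9: 9 * 6 = 54 = 54. Correct.
The polygon has 9 sides.

9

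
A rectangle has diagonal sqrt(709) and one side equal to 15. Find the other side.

Using the Pythagorean theorem: d^2 = a^2 + b^2
b^2 = d^2 - a^2
b^2 = 709 - 225
b^2 = 484
b = sqrt(484) = 22

22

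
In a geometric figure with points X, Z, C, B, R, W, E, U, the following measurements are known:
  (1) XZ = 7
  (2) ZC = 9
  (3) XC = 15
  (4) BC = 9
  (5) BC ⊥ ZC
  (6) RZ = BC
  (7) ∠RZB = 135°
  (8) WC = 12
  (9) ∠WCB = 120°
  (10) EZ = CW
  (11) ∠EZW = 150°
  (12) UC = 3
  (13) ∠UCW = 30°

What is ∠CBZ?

Step 1: By the law of cosines on triangle BCZ: BZ² = 9² + 9² − 2·9·9·cos(90°) = 162, so BZ = 9·√2.
Step 2: By the inverse law of cosines on triangle CBZ: cos(∠CBZ) = (9² + (9·√2)² − 9²) / (2·9·9·√2) = 162/229.1 = 0.7071, so ∠CBZ = 45°.

Therefore, the measure of angle ∠CBZ = 45°.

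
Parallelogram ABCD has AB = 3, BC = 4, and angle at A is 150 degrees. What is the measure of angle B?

In a parallelogram, consecutive angles are supplementary (sum to 180°).
angle B = 180 - angle A
angle B = 180 - 150
angle B = 30 degrees

30 degrees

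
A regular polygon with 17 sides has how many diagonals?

Total line segments between 17 vertices = C(17,2) = 136.
Subtract the 17 sides: 136 - 17 = 119 diagonals.

119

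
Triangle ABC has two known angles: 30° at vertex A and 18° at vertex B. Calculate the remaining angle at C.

The interior angles sum to 180°: angle C = 180 - 30 - 18 = 132°.
The triangle is obtuse (angles 30°, 18°, 132°).

132 degrees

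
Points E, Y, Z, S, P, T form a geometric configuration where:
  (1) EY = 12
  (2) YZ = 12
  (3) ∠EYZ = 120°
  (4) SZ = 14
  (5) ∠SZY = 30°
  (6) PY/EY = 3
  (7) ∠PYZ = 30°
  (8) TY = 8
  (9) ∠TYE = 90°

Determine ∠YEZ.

Step 1: By the law of cosines on triangle EYZ: EZ² = 12² + 12² − 2·12·12·cos(120°) = 432, so EZ = 12·√3.
Step 2: By the inverse law of cosines on triangle YEZ: cos(∠YEZ) = (12² + (12·√3)² − 12²) / (2·12·12·√3) = 432/498.83 = 0.866, so ∠YEZ = 30°.

Therefore, the measure of angle ∠YEZ = 30°.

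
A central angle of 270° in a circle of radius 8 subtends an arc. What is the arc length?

The full circumference is 2πr = 2π(8) = 16*pi.
The arc spans 270° out of 360°, which is a fraction of 3/4.
Arc length = 16*pi × 3/4 = 12*pi.

12*pi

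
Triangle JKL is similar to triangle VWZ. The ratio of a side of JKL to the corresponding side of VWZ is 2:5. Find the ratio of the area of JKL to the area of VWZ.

The ratio of areas of similar triangles equals the square of the side ratio.
Side ratio = 2:5
Area ratio = (2/5)^2 = 4/25 = 4:25

4:25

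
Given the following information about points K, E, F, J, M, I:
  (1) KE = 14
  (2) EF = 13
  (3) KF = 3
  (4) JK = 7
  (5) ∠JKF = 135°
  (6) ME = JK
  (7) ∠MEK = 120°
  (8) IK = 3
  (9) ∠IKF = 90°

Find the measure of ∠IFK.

Step 1: By the law of cosines on triangle FKI: FI² = 3² + 3² − 2·3·3·cos(90°) = 18, so FI = 3·√2.
Step 2: By the inverse law of cosines on triangle IFK: cos(∠IFK) = ((3·√2)² + 3² − 3²) / (2·3·√2·3) = 18/25.46 = 0.7071, so ∠IFK = 45°.

Therefore, the measure of angle ∠IFK = 45°.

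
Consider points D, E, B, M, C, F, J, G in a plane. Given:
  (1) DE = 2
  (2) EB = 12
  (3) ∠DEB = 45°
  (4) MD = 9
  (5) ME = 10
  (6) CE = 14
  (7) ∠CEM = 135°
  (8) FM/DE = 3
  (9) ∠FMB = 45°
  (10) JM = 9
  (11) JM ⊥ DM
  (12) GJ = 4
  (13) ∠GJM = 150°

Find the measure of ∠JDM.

Step 1: By the law of cosines on triangle DMJ: DJ² = 9² + 9² − 2·9·9·cos(90°) = 162, so DJ = 9·√2.
Step 2: By the inverse law of cosines on triangle JDM: cos(∠JDM) = ((9·√2)² + 9² − 9²) / (2·9·√2·9) = 162/229.1 = 0.7071, so ∠JDM = 45°.

Therefore, the measure of angle ∠JDM = 45°.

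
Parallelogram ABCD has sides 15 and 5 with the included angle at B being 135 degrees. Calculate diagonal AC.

Using the law of cosines:
d^2 = 15^2 + 5^2 - 2(15)(5)cos(135 degrees)
d^2 = 225 + 25 - 150*-sqrt(2)/2
d^2 = 75*sqrt(2) + 250
d = 5*sqrt(3*sqrt(2) + 10)

5*sqrt(3*sqrt(2) + 10)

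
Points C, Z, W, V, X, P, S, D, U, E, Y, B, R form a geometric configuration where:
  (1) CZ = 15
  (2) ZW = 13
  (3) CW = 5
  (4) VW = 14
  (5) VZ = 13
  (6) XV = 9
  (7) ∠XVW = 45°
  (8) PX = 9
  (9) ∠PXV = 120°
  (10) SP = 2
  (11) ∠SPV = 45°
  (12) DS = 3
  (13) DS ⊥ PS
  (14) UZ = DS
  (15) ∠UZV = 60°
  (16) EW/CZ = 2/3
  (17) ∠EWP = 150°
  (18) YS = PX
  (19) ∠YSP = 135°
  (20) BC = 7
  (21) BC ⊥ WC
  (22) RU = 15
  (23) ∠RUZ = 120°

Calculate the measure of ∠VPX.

Step 1: By the law of cosines on triangle PXV: PV² = 9² + 9² − 2·9·9·cos(120°) = 243, so PV = 9·√3.
Step 2: By the inverse law of cosines on triangle VPX: cos(∠VPX) = ((9·√3)² + 9² − 9²) / (2·9·√3·9) = 243/280.59 = 0.866, so ∠VPX = 30°.

Therefore, the measure of angle ∠VPX = 30°.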